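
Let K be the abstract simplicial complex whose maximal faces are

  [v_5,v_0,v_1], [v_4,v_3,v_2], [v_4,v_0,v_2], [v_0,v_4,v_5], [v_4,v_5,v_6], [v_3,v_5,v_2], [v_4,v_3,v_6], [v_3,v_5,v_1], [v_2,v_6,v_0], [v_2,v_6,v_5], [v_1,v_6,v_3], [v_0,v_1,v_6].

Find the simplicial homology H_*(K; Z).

H_0 = Z,  H_1 = Z/2,  H_2 = 0.

K has 7 vertices, 18 edges, 12 triangles.
rank ∂_0 = 0, rank ∂_1 = 6 ⇒ b_0 = 7 − 0 − 6 = 1; all invariant factors of ∂_1 are 1 so no torsion. So H_0 = Z.
rank ∂_1 = 6, rank ∂_2 = 12 ⇒ b_1 = 18 − 6 − 12 = 0; ∂_2 has invariant factor(s) [2] giving torsion. So H_1 = Z/2.
rank ∂_2 = 12, rank ∂_3 = 0 ⇒ b_2 = 12 − 12 − 0 = 0. So H_2 = 0.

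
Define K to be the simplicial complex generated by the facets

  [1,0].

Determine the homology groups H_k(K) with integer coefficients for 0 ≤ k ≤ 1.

Order the vertices as 0 < 1. Listing each simplex with vertices in this order, K has dimension 1 with simplices:

  0-simplices (2): [0], [1]
  1-simplices (1): [0,1]

Hence C_0 ≅ Z^2, C_1 ≅ Z^1.

The boundary map ∂_1: C_1 → C_0 is given by ∂[p,q] = [q] − [p].
The 2×1 boundary matrix has rank 1 and Smith normal form diag(1).

Now H_k = ker ∂_k / im ∂_{k+1}, so:

  H_0: rank C_0 − rank ∂_1 = 2 − 1 = 1, and the invariant factors of ∂_1 are all 1, so H_0 = Z.
  H_1: rank ker ∂_1 − rank ∂_2 = (1 − 1) − 0 = 0, and there is no ∂_2, so H_1 = 0.

(K is a triangulation of the 1-simplex.)

H_0 = Z,  H_1 = 0.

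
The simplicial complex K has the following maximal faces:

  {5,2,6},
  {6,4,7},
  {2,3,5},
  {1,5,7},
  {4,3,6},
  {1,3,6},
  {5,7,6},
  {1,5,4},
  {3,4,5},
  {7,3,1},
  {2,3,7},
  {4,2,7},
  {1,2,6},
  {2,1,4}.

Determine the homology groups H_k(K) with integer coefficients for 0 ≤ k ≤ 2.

H_0 ≅ Z,  H_1 ≅ Z^2,  H_2 ≅ Z.

Fix the vertex order 1 < 2 < 3 < 4 < 5 < 6 < 7 and write every simplex with vertices in increasing order. Then dim K = 2 and the simplices of K are:

  0-simplices (7): [1], [2], [3], [4], [5], [6], [7]
  1-simplices (21): [1,2], [1,3], [1,4], [1,5], [1,6], [1,7], [2,3], [2,4], [2,5], [2,6], [2,7], [3,4], [3,5], [3,6], [3,7], [4,5], [4,6], [4,7], [5,6], [5,7], [6,7]
  2-simplices (14): [1,2,4], [1,2,6], [1,3,6], [1,3,7], [1,4,5], [1,5,7], [2,3,5], [2,3,7], [2,4,7], [2,5,6], [3,4,5], [3,4,6], [4,6,7], [5,6,7]

giving chain groups C_0 ≅ Z^7, C_1 ≅ Z^21, C_2 ≅ Z^14.

Boundary ∂_1: C_1 → C_0 is given by ∂[p,q] = [q] − [p].
As a 7×21 matrix over Z this has rank 6, with invariant factors (1,1,1,1,1,1).

∂_2: C_2 → C_1 acts by ∂[p,q,r] = [q,r] − [p,r] + [p,q]. For instance
  ∂[1,3,6] = [3,6] − [1,6] + [1,3],
  ∂[2,5,6] = [5,6] − [2,6] + [2,5].
The resulting 21×14 matrix has rank 13, and its Smith normal form has invariant factors (1,1,1,1,1,1,1,1,1,1,1,1,1).

Now H_k = ker ∂_k / im ∂_{k+1}, so:

  H_0: rank C_0 − rank ∂_1 = 7 − 6 = 1, and the invariant factors of ∂_1 are all 1, so H_0 ≅ Z.
  H_1: rank ker ∂_1 − rank ∂_2 = (21 − 6) − 13 = 2, and the invariant factors of ∂_2 are all 1, so H_1 ≅ Z^2.
  H_2: rank ker ∂_2 − rank ∂_3 = (14 − 13) − 0 = 1, and there is no ∂_3, so H_2 ≅ Z.

(K is a triangulation of the torus T^2.)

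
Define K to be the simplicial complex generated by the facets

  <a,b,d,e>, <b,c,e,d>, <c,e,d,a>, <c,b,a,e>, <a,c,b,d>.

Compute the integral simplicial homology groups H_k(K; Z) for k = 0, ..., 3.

Take the total order a < b < c < d < e on the vertex set. Then K (dimension 3) consists of the simplices:

  0-simplices (5): a, b, c, d, e
  1-simplices (10): ab, ac, ad, ae, bc, bd, be, cd, ce, de
  2-simplices (10): abc, abd, abe, acd, ace, ade, bcd, bce, bde, cde
  3-simplices (5): abcd, abce, abde, acde, bcde

so the chain groups are C_0 ≅ Z^5, C_1 ≅ Z^10, C_2 ≅ Z^10, C_3 ≅ Z^5.

Boundary ∂_1: C_1 → C_0 is given by ∂[p,q] = [q] − [p].
The resulting 5×10 matrix has rank 4, and its Smith normal form has invariant factors (1,1,1,1).

The boundary map ∂_2: C_2 → C_1 maps a triangle to the signed sum of its edges. For instance
  ∂ade = de − ae + ad,
  ∂abd = bd − ad + ab.
As a 10×10 matrix over Z this has rank 6, with invariant factors (1,1,1,1,1,1).

Boundary ∂_3: C_3 → C_2 sends each 3-simplex σ to the alternating sum Σ_i (−1)^i (σ with its i-th vertex removed). For instance
  ∂abce = bce − ace + abe − abc,
  ∂abde = bde − ade + abe − abd.
As a 10×5 matrix over Z this has rank 4, with invariant factors (1,1,1,1).

Now H_k = ker ∂_k / im ∂_{k+1}, so:

  H_0: rank C_0 − rank ∂_1 = 5 − 4 = 1, and the invariant factors of ∂_1 are all 1, so H_0 ≅ Z.
  H_1: rank ker ∂_1 − rank ∂_2 = (10 − 4) − 6 = 0, and the invariant factors of ∂_2 are all 1, so H_1 ≅ 0.
  H_2: rank ker ∂_2 − rank ∂_3 = (10 − 6) − 4 = 0, and the invariant factors of ∂_3 are all 1, so H_2 ≅ 0.
  H_3: rank ker ∂_3 − rank ∂_4 = (5 − 4) − 0 = 1, and there is no ∂_4, so H_3 ≅ Z.

As a check, the Euler characteristic is 5 − 10 + 10 − 5 = 0, which agrees with 1 − 0 + 0 − 1 = 0.

H_0 = Z,  H_1 = 0,  H_2 = 0,  H_3 = Z.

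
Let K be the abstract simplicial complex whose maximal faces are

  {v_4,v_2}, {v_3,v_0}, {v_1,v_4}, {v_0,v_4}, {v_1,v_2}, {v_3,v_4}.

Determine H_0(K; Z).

H_0 ≅ Z.

We work with the vertex ordering v_0 < v_1 < v_2 < v_3 < v_4. The simplices of K, each written with vertices in increasing order, are:

  0-simplices (5): [v_0], [v_1], [v_2], [v_3], [v_4]
  1-simplices (6): [v_0,v_3], [v_0,v_4], [v_1,v_2], [v_1,v_4], [v_2,v_4], [v_3,v_4]

so the chain groups are C_0 ≅ Z^5, C_1 ≅ Z^6.

The boundary map ∂_1: C_1 → C_0 is given by ∂[p,q] = [q] − [p].
This gives a 5×6 integer matrix of rank 4; reducing to Smith normal form yields diagonal entries (1,1,1,1).

From H_k ≅ ker(∂_k) / im(∂_{k+1}) we obtain:

  H_0: rank C_0 − rank ∂_1 = 5 − 4 = 1, and the invariant factors of ∂_1 are all 1, so H_0 = Z.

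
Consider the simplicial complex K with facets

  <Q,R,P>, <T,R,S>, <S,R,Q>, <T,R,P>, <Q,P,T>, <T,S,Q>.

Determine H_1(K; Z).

H_1 ≅ 0.

Fix the vertex order P < Q < R < S < T and write every simplex with vertices in increasing order. Then dim K = 2 and the simplices of K are:

  0-simplices (5): P, Q, R, S, T
  1-simplices (9): PQ, PR, PT, QR, QS, QT, RS, RT, ST
  2-simplices (6): PQR, PQT, PRT, QRS, QST, RST

giving chain groups C_0 ≅ Z^5, C_1 ≅ Z^9, C_2 ≅ Z^6.

∂_1: C_1 → C_0 maps an edge to its endpoints' difference, ∂[p,q] = q − p.
The resulting 5×9 matrix has rank 4, and its Smith normal form has invariant factors (1,1,1,1).

The boundary map ∂_2: C_2 → C_1 maps a triangle to the signed sum of its edges. For instance
  ∂QRS = RS − QS + QR,
  ∂QST = ST − QT + QS.
The 9×6 boundary matrix has rank 5 and Smith normal form diag(1,1,1,1,1).

Reading off H_k = ker ∂_k / im ∂_{k+1}:

  H_1: rank ker ∂_1 − rank ∂_2 = (9 − 4) − 5 = 0, and the invariant factors of ∂_2 are all 1, so H_1 ≅ 0.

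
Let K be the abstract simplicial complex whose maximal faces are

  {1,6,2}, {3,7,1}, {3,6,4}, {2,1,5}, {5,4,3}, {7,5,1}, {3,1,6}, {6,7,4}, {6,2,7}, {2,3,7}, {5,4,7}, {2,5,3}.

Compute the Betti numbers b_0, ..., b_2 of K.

b_0 = 1, b_1 = 0, b_2 = 0.

We work with the vertex ordering 1 < 2 < 3 < 4 < 5 < 6 < 7. The simplices of K, each written with vertices in increasing order, are:

  0-simplices (7): [1], [2], [3], [4], [5], [6], [7]
  1-simplices (18): [1,2], [1,3], [1,5], [1,6], [1,7], [2,3], [2,5], [2,6], [2,7], [3,4], [3,5], [3,6], [3,7], [4,5], [4,6], [4,7], [5,7], [6,7]
  2-simplices (12): [1,2,5], [1,2,6], [1,3,6], [1,3,7], [1,5,7], [2,3,5], [2,3,7], [2,6,7], [3,4,5], [3,4,6], [4,5,7], [4,6,7]

so the chain groups are C_0 ≅ Z^7, C_1 ≅ Z^18, C_2 ≅ Z^12.

∂_1: C_1 → C_0 maps an edge to its endpoints' difference, ∂[p,q] = q − p. For instance
  ∂[2,3] = [3] − [2].
As a 7×18 matrix over Z this has rank 6, with invariant factors (1,1,1,1,1,1).

The boundary map ∂_2: C_2 → C_1 maps a triangle to the signed sum of its edges. For instance
  ∂[3,4,5] = [4,5] − [3,5] + [3,4],
  ∂[1,2,6] = [2,6] − [1,6] + [1,2].
The 18×12 boundary matrix has rank 12 and Smith normal form diag(1,1,1,1,1,1,1,1,1,1,1,2).

Reading off H_k = ker ∂_k / im ∂_{k+1}:

  H_0: rank C_0 − rank ∂_1 = 7 − 6 = 1, and the invariant factors of ∂_1 are all 1, so H_0 = Z.
  H_1: rank ker ∂_1 − rank ∂_2 = (18 − 6) − 12 = 0, and ∂_2 has invariant factor 2 > 1, so H_1 = Z_2.
  H_2: rank ker ∂_2 − rank ∂_3 = (12 − 12) − 0 = 0, and there is no ∂_3, so H_2 = 0.

As a check, the Euler characteristic is 7 − 18 + 12 = 1, which agrees with 1 − 0 + 0 = 1.

Hence the Betti numbers are b_0 = 1, b_1 = 0, b_2 = 0.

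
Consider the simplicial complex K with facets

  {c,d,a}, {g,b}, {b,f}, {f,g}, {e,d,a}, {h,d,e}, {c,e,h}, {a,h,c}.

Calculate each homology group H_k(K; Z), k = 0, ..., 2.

K has 8 vertices, 13 edges, 5 triangles.
rank ∂_0 = 0, rank ∂_1 = 6 ⇒ b_0 = 8 − 0 − 6 = 2; all invariant factors of ∂_1 are 1 so no torsion. So H_0 ≅ Z^2.
rank ∂_1 = 6, rank ∂_2 = 5 ⇒ b_1 = 13 − 6 − 5 = 2; all invariant factors of ∂_2 are 1 so no torsion. So H_1 ≅ Z^2.
rank ∂_2 = 5, rank ∂_3 = 0 ⇒ b_2 = 5 − 5 − 0 = 0. So H_2 ≅ 0.

H_0 ≅ Z^2,  H_1 ≅ Z^2,  H_2 = 0.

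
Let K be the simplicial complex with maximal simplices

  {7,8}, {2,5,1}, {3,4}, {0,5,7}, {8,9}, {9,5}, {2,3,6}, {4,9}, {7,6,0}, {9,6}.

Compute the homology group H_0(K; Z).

H_0 = Z.

Order the vertices as 0 < 1 < 2 < 3 < 4 < 5 < 6 < 7 < 8 < 9. Listing each simplex with vertices in this order, K has dimension 2 with simplices:

  0-simplices (10): [0], [1], [2], [3], [4], [5], [6], [7], [8], [9]
  1-simplices (17): [0,5], [0,6], [0,7], [1,2], [1,5], [2,3], [2,5], [2,6], [3,4], [3,6], [4,9], [5,7], [5,9], [6,7], [6,9], [7,8], [8,9]
  2-simplices (4): [0,5,7], [0,6,7], [1,2,5], [2,3,6]

Hence C_0 ≅ Z^10, C_1 ≅ Z^17, C_2 ≅ Z^4.

The boundary map ∂_1: C_1 → C_0 is given by ∂[p,q] = [q] − [p]. For instance
  ∂[5,9] = [9] − [5].
This gives a 10×17 integer matrix of rank 9; reducing to Smith normal form yields diagonal entries (1,1,1,1,1,1,1,1,1).

The boundary map ∂_2: C_2 → C_1 sends each 2-simplex [p,q,r] to [q,r] − [p,r] + [p,q]. For instance
  ∂[2,3,6] = [3,6] − [2,6] + [2,3],
  ∂[1,2,5] = [2,5] − [1,5] + [1,2].
The 17×4 boundary matrix has rank 4 and Smith normal form diag(1,1,1,1).

From H_k ≅ ker(∂_k) / im(∂_{k+1}) we obtain:

  H_0: rank C_0 − rank ∂_1 = 10 − 9 = 1, and the invariant factors of ∂_1 are all 1, so H_0 = Z.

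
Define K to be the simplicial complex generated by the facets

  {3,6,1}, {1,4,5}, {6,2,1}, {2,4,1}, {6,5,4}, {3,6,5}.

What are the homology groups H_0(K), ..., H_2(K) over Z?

H_0 ≅ Z,  H_1 ≅ Z,  H_2 = 0.

Fix the vertex order 1 < 2 < 3 < 4 < 5 < 6 and write every simplex with vertices in increasing order. Then dim K = 2 and the simplices of K are:

  0-simplices (6): [1], [2], [3], [4], [5], [6]
  1-simplices (12): [1,2], [1,3], [1,4], [1,5], [1,6], [2,4], [2,6], [3,5], [3,6], [4,5], [4,6], [5,6]
  2-simplices (6): [1,2,4], [1,2,6], [1,3,6], [1,4,5], [3,5,6], [4,5,6]

giving chain groups C_0 ≅ Z^6, C_1 ≅ Z^12, C_2 ≅ Z^6.

Boundary ∂_1: C_1 → C_0 sends each edge [p,q] (with p < q) to q − p. For instance
  ∂[4,5] = [5] − [4].
As a 6×12 matrix over Z this has rank 5, with invariant factors (1,1,1,1,1).

Boundary ∂_2: C_2 → C_1 acts by ∂[p,q,r] = [q,r] − [p,r] + [p,q]. For instance
  ∂[4,5,6] = [5,6] − [4,6] + [4,5],
  ∂[1,2,6] = [2,6] − [1,6] + [1,2].
The resulting 12×6 matrix has rank 6, and its Smith normal form has invariant factors (1,1,1,1,1,1).

From H_k ≅ ker(∂_k) / im(∂_{k+1}) we obtain:

  H_0: rank C_0 − rank ∂_1 = 6 − 5 = 1, and the invariant factors of ∂_1 are all 1, so H_0 ≅ Z.
  H_1: rank ker ∂_1 − rank ∂_2 = (12 − 5) − 6 = 1, and the invariant factors of ∂_2 are all 1, so H_1 ≅ Z.
  H_2: rank ker ∂_2 − rank ∂_3 = (6 − 6) − 0 = 0, and there is no ∂_3, so H_2 ≅ 0.

As a check, the Euler characteristic is 6 − 12 + 6 = 0, which agrees with 1 − 1 + 0 = 0.
(K is a triangulation of the cylinder S^1 x I.)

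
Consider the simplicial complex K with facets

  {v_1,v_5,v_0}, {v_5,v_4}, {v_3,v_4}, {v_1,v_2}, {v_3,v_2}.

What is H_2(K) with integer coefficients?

K has 6 vertices, 7 edges, 1 triangle.
rank ∂_2 = 1, rank ∂_3 = 0 ⇒ b_2 = 1 − 1 − 0 = 0. So H_2 ≅ 0.

H_2 ≅ 0.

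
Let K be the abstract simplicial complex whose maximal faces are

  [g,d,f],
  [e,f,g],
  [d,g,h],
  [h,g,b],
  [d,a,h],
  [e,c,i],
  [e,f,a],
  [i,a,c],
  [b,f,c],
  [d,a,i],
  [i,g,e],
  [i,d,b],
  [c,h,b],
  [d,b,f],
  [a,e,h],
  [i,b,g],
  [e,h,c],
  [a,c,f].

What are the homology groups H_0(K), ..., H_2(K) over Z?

K has 9 vertices, 27 edges, 18 triangles.
rank ∂_0 = 0, rank ∂_1 = 8 ⇒ b_0 = 9 − 0 − 8 = 1; all invariant factors of ∂_1 are 1 so no torsion. So H_0 = Z.
rank ∂_1 = 8, rank ∂_2 = 18 ⇒ b_1 = 27 − 8 − 18 = 1; ∂_2 has invariant factor(s) [2] giving torsion. So H_1 = Z ⊕ Z/2.
rank ∂_2 = 18, rank ∂_3 = 0 ⇒ b_2 = 18 − 18 − 0 = 0. So H_2 = 0.

H_0 = Z,  H_1 = Z ⊕ Z/2,  H_2 = 0.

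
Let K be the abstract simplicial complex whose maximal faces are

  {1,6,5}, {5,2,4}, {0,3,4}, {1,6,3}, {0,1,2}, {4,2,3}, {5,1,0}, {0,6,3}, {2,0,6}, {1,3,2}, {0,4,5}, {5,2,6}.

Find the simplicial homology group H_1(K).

H_1 ≅ Z_2.

Order the vertices as 0 < 1 < 2 < 3 < 4 < 5 < 6. Listing each simplex with vertices in this order, K has dimension 2 with simplices:

  0-simplices (7): [0], [1], [2], [3], [4], [5], [6]
  1-simplices (18): [0,1], [0,2], [0,3], [0,4], [0,5], [0,6], [1,2], [1,3], [1,5], [1,6], [2,3], [2,4], [2,5], [2,6], [3,4], [3,6], [4,5], [5,6]
  2-simplices (12): [0,1,2], [0,1,5], [0,2,6], [0,3,4], [0,3,6], [0,4,5], [1,2,3], [1,3,6], [1,5,6], [2,3,4], [2,4,5], [2,5,6]

giving chain groups C_0 ≅ Z^7, C_1 ≅ Z^18, C_2 ≅ Z^12.

The boundary map ∂_1: C_1 → C_0 sends each edge [p,q] (with p < q) to q − p. For instance
  ∂[3,4] = [4] − [3].
This gives a 7×18 integer matrix of rank 6; reducing to Smith normal form yields diagonal entries (1,1,1,1,1,1).

∂_2: C_2 → C_1 acts by ∂[p,q,r] = [q,r] − [p,r] + [p,q]. For instance
  ∂[2,3,4] = [3,4] − [2,4] + [2,3],
  ∂[0,1,5] = [1,5] − [0,5] + [0,1].
The resulting 18×12 matrix has rank 12, and its Smith normal form has invariant factors (1,1,1,1,1,1,1,1,1,1,1,2).

From H_k ≅ ker(∂_k) / im(∂_{k+1}) we obtain:

  H_1: rank ker ∂_1 − rank ∂_2 = (18 − 6) − 12 = 0, and ∂_2 has invariant factor 2 > 1, so H_1 = Z_2.

(K is a triangulation of the real projective plane RP^2.)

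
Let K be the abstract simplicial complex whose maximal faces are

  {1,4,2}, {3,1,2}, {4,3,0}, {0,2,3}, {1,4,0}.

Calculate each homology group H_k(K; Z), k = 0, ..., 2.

H_0 = Z,  H_1 = Z,  H_2 = 0.

Fix the vertex order 0 < 1 < 2 < 3 < 4 and write every simplex with vertices in increasing order. Then dim K = 2 and the simplices of K are:

  0-simplices (5): [0], [1], [2], [3], [4]
  1-simplices (10): [0,1], [0,2], [0,3], [0,4], [1,2], [1,3], [1,4], [2,3], [2,4], [3,4]
  2-simplices (5): [0,1,4], [0,2,3], [0,3,4], [1,2,3], [1,2,4]

so the chain groups are C_0 ≅ Z^5, C_1 ≅ Z^10, C_2 ≅ Z^5.

The boundary map ∂_1: C_1 → C_0 maps an edge to its endpoints' difference, ∂[p,q] = q − p.
The resulting 5×10 matrix has rank 4, and its Smith normal form has invariant factors (1,1,1,1).

Boundary ∂_2: C_2 → C_1 maps a triangle to the signed sum of its edges. For instance
  ∂[0,3,4] = [3,4] − [0,4] + [0,3],
  ∂[1,2,3] = [2,3] − [1,3] + [1,2].
This gives a 10×5 integer matrix of rank 5; reducing to Smith normal form yields diagonal entries (1,1,1,1,1).

Reading off H_k = ker ∂_k / im ∂_{k+1}:

  H_0: rank C_0 − rank ∂_1 = 5 − 4 = 1, and the invariant factors of ∂_1 are all 1, so H_0 ≅ Z.
  H_1: rank ker ∂_1 − rank ∂_2 = (10 − 4) − 5 = 1, and the invariant factors of ∂_2 are all 1, so H_1 ≅ Z.
  H_2: rank ker ∂_2 − rank ∂_3 = (5 − 5) − 0 = 0, and there is no ∂_3, so H_2 ≅ 0.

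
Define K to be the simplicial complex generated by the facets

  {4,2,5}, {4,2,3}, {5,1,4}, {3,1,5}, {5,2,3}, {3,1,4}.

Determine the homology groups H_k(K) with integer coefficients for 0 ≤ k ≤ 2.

H_0 ≅ Z,  H_1 = 0,  H_2 ≅ Z.

Fix the vertex order 1 < 2 < 3 < 4 < 5 and write every simplex with vertices in increasing order. Then dim K = 2 and the simplices of K are:

  0-simplices (5): [1], [2], [3], [4], [5]
  1-simplices (9): [1,3], [1,4], [1,5], [2,3], [2,4], [2,5], [3,4], [3,5], [4,5]
  2-simplices (6): [1,3,4], [1,3,5], [1,4,5], [2,3,4], [2,3,5], [2,4,5]

Hence C_0 ≅ Z^5, C_1 ≅ Z^9, C_2 ≅ Z^6.

The boundary map ∂_1: C_1 → C_0 sends each edge [p,q] (with p < q) to q − p. For instance
  ∂[2,4] = [4] − [2].
The resulting 5×9 matrix has rank 4, and its Smith normal form has invariant factors (1,1,1,1).

The boundary map ∂_2: C_2 → C_1 maps a triangle to the signed sum of its edges. For instance
  ∂[1,3,5] = [3,5] − [1,5] + [1,3],
  ∂[2,4,5] = [4,5] − [2,5] + [2,4].
The 9×6 boundary matrix has rank 5 and Smith normal form diag(1,1,1,1,1).

From H_k ≅ ker(∂_k) / im(∂_{k+1}) we obtain:

  H_0: rank C_0 − rank ∂_1 = 5 − 4 = 1, and the invariant factors of ∂_1 are all 1, so H_0 = Z.
  H_1: rank ker ∂_1 − rank ∂_2 = (9 − 4) − 5 = 0, and the invariant factors of ∂_2 are all 1, so H_1 = 0.
  H_2: rank ker ∂_2 − rank ∂_3 = (6 − 5) − 0 = 1, and there is no ∂_3, so H_2 = Z.

As a check, the Euler characteristic is 5 − 9 + 6 = 2, which agrees with 1 − 0 + 1 = 2.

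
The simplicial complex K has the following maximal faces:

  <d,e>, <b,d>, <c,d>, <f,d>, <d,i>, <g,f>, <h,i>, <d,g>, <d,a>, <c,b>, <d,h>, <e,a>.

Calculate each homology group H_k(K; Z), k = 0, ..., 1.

We work with the vertex ordering a < b < c < d < e < f < g < h < i. The simplices of K, each written with vertices in increasing order, are:

  0-simplices (9): a, b, c, d, e, f, g, h, i
  1-simplices (12): ad, ae, bc, bd, cd, de, df, dg, dh, di, fg, hi

Hence C_0 ≅ Z^9, C_1 ≅ Z^12.

The boundary map ∂_1: C_1 → C_0 is given by ∂[p,q] = [q] − [p].
The 9×12 boundary matrix has rank 8 and Smith normal form diag(1,1,1,1,1,1,1,1).

Computing H_k = (kernel of ∂_k) / (image of ∂_{k+1}):

  H_0: rank C_0 − rank ∂_1 = 9 − 8 = 1, and the invariant factors of ∂_1 are all 1, so H_0 = Z.
  H_1: rank ker ∂_1 − rank ∂_2 = (12 − 8) − 0 = 4, and there is no ∂_2, so H_1 = Z^4.

H_0 = Z,  H_1 = Z^4.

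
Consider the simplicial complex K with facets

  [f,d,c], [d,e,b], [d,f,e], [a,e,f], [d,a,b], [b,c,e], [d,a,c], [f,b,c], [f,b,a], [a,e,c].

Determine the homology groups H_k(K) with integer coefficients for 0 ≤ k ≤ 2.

H_0 = Z,  H_1 = Z/2,  H_2 = 0.

K has 6 vertices, 15 edges, 10 triangles.
rank ∂_0 = 0, rank ∂_1 = 5 ⇒ b_0 = 6 − 0 − 5 = 1; all invariant factors of ∂_1 are 1 so no torsion. So H_0 ≅ Z.
rank ∂_1 = 5, rank ∂_2 = 10 ⇒ b_1 = 15 − 5 − 10 = 0; ∂_2 has invariant factor(s) [2] giving torsion. So H_1 ≅ Z/2.
rank ∂_2 = 10, rank ∂_3 = 0 ⇒ b_2 = 10 − 10 − 0 = 0. So H_2 ≅ 0.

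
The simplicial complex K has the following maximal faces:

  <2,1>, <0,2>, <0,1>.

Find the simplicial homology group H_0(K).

H_0 = Z.

We work with the vertex ordering 0 < 1 < 2. The simplices of K, each written with vertices in increasing order, are:

  0-simplices (3): [0], [1], [2]
  1-simplices (3): [0,1], [0,2], [1,2]

so the chain groups are C_0 ≅ Z^3, C_1 ≅ Z^3.

∂_1: C_1 → C_0 maps an edge to its endpoints' difference, ∂[p,q] = q − p.
This gives a 3×3 integer matrix of rank 2; reducing to Smith normal form yields diagonal entries (1,1).

Reading off H_k = ker ∂_k / im ∂_{k+1}:

  H_0: rank C_0 − rank ∂_1 = 3 − 2 = 1, and the invariant factors of ∂_1 are all 1, so H_0 = Z.

(K is a triangulation of the circle S^1.)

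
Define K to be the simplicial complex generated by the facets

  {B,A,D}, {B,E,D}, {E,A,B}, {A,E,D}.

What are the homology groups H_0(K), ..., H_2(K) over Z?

H_0 = Z,  H_1 = 0,  H_2 = Z.

Fix the vertex order A < B < D < E and write every simplex with vertices in increasing order. Then dim K = 2 and the simplices of K are:

  0-simplices (4): A, B, D, E
  1-simplices (6): AB, AD, AE, BD, BE, DE
  2-simplices (4): ABD, ABE, ADE, BDE

so the chain groups are C_0 ≅ Z^4, C_1 ≅ Z^6, C_2 ≅ Z^4.

The boundary map ∂_1: C_1 → C_0 sends each edge [p,q] (with p < q) to q − p.
The 4×6 boundary matrix has rank 3 and Smith normal form diag(1,1,1).

∂_2: C_2 → C_1 maps a triangle to the signed sum of its edges. For instance
  ∂ABD = BD − AD + AB,
  ∂ADE = DE − AE + AD.
As a 6×4 matrix over Z this has rank 3, with invariant factors (1,1,1).

Reading off H_k = ker ∂_k / im ∂_{k+1}:

  H_0: rank C_0 − rank ∂_1 = 4 − 3 = 1, and the invariant factors of ∂_1 are all 1, so H_0 ≅ Z.
  H_1: rank ker ∂_1 − rank ∂_2 = (6 − 3) − 3 = 0, and the invariant factors of ∂_2 are all 1, so H_1 ≅ 0.
  H_2: rank ker ∂_2 − rank ∂_3 = (4 − 3) − 0 = 1, and there is no ∂_3, so H_2 ≅ Z.

(K is a triangulation of the 2-sphere S^2.)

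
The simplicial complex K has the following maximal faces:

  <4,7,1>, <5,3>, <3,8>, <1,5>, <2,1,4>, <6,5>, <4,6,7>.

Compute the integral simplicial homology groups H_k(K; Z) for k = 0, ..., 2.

Take the total order 1 < 2 < 3 < 4 < 5 < 6 < 7 < 8 on the vertex set. Then K (dimension 2) consists of the simplices:

  0-simplices (8): [1], [2], [3], [4], [5], [6], [7], [8]
  1-simplices (11): [1,2], [1,4], [1,5], [1,7], [2,4], [3,5], [3,8], [4,6], [4,7], [5,6], [6,7]
  2-simplices (3): [1,2,4], [1,4,7], [4,6,7]

so the chain groups are C_0 ≅ Z^8, C_1 ≅ Z^11, C_2 ≅ Z^3.

Boundary ∂_1: C_1 → C_0 sends each edge [p,q] (with p < q) to q − p. For instance
  ∂[2,4] = [4] − [2].
As a 8×11 matrix over Z this has rank 7, with invariant factors (1,1,1,1,1,1,1).

Boundary ∂_2: C_2 → C_1 maps a triangle to the signed sum of its edges. For instance
  ∂[4,6,7] = [6,7] − [4,7] + [4,6],
  ∂[1,2,4] = [2,4] − [1,4] + [1,2].
The resulting 11×3 matrix has rank 3, and its Smith normal form has invariant factors (1,1,1).

From H_k ≅ ker(∂_k) / im(∂_{k+1}) we obtain:

  H_0: rank C_0 − rank ∂_1 = 8 − 7 = 1, and the invariant factors of ∂_1 are all 1, so H_0 ≅ Z.
  H_1: rank ker ∂_1 − rank ∂_2 = (11 − 7) − 3 = 1, and the invariant factors of ∂_2 are all 1, so H_1 ≅ Z.
  H_2: rank ker ∂_2 − rank ∂_3 = (3 − 3) − 0 = 0, and there is no ∂_3, so H_2 ≅ 0.

H_0 = Z,  H_1 = Z,  H_2 = 0.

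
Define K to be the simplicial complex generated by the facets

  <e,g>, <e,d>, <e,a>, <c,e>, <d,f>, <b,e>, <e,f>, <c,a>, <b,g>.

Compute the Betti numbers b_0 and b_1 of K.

b_0 = 1, b_1 = 3.

Order the vertices as a < b < c < d < e < f < g. Listing each simplex with vertices in this order, K has dimension 1 with simplices:

  0-simplices (7): a, b, c, d, e, f, g
  1-simplices (9): ac, ae, be, bg, ce, de, df, ef, eg

Hence C_0 ≅ Z^7, C_1 ≅ Z^9.

Boundary ∂_1: C_1 → C_0 sends each edge [p,q] (with p < q) to q − p. For instance
  ∂eg = g − e.
This gives a 7×9 integer matrix of rank 6; reducing to Smith normal form yields diagonal entries (1,1,1,1,1,1).

Now H_k = ker ∂_k / im ∂_{k+1}, so:

  H_0: rank C_0 − rank ∂_1 = 7 − 6 = 1, and the invariant factors of ∂_1 are all 1, so H_0 = Z.
  H_1: rank ker ∂_1 − rank ∂_2 = (9 − 6) − 0 = 3, and there is no ∂_2, so H_1 = Z^3.

Hence the Betti numbers are b_0 = 1, b_1 = 3.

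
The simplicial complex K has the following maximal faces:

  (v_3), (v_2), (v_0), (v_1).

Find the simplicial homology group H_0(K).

K has 4 vertices.
rank ∂_0 = 0, rank ∂_1 = 0 ⇒ b_0 = 4 − 0 − 0 = 4. So H_0 = Z^4.

H_0 = Z^4.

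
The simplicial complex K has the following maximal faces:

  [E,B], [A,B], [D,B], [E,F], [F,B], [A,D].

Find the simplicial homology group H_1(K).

We work with the vertex ordering A < B < D < E < F. The simplices of K, each written with vertices in increasing order, are:

  0-simplices (5): A, B, D, E, F
  1-simplices (6): AB, AD, BD, BE, BF, EF

so the chain groups are C_0 ≅ Z^5, C_1 ≅ Z^6.

Boundary ∂_1: C_1 → C_0 is given by ∂[p,q] = [q] − [p]. For instance
  ∂BF = F − B.
This gives a 5×6 integer matrix of rank 4; reducing to Smith normal form yields diagonal entries (1,1,1,1).

Reading off H_k = ker ∂_k / im ∂_{k+1}:

  H_1: rank ker ∂_1 − rank ∂_2 = (6 − 4) − 0 = 2, and there is no ∂_2, so H_1 = Z^2.

(K is a triangulation of a wedge of 2 circles.)

H_1 ≅ Z^2.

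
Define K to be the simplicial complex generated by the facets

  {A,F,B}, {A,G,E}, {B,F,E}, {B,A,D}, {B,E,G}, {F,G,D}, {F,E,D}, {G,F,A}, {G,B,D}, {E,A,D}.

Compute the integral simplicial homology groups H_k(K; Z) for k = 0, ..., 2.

Order the vertices as A < B < D < E < F < G. Listing each simplex with vertices in this order, K has dimension 2 with simplices:

  0-simplices (6): A, B, D, E, F, G
  1-simplices (15): AB, AD, AE, AF, AG, BD, BE, BF, BG, DE, DF, DG, EF, EG, FG
  2-simplices (10): ABD, ABF, ADE, AEG, AFG, BDG, BEF, BEG, DEF, DFG

giving chain groups C_0 ≅ Z^6, C_1 ≅ Z^15, C_2 ≅ Z^10.

Boundary ∂_1: C_1 → C_0 is given by ∂[p,q] = [q] − [p]. For instance
  ∂DG = G − D.
This gives a 6×15 integer matrix of rank 5; reducing to Smith normal form yields diagonal entries (1,1,1,1,1).

The boundary map ∂_2: C_2 → C_1 acts by ∂[p,q,r] = [q,r] − [p,r] + [p,q]. For instance
  ∂BDG = DG − BG + BD,
  ∂AFG = FG − AG + AF.
As a 15×10 matrix over Z this has rank 10, with invariant factors (1,1,1,1,1,1,1,1,1,2).

Computing H_k = (kernel of ∂_k) / (image of ∂_{k+1}):

  H_0: rank C_0 − rank ∂_1 = 6 − 5 = 1, and the invariant factors of ∂_1 are all 1, so H_0 = Z.
  H_1: rank ker ∂_1 − rank ∂_2 = (15 − 5) − 10 = 0, and ∂_2 has invariant factor 2 > 1, so H_1 = Z/2.
  H_2: rank ker ∂_2 − rank ∂_3 = (10 − 10) − 0 = 0, and there is no ∂_3, so H_2 = 0.

As a check, the Euler characteristic is 6 − 15 + 10 = 1, which agrees with 1 − 0 + 0 = 1.

H_0 ≅ Z,  H_1 ≅ Z/2,  H_2 = 0.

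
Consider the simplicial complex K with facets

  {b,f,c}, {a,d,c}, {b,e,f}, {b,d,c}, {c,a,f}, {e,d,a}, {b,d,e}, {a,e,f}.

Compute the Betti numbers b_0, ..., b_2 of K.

Order the vertices as a < b < c < d < e < f. Listing each simplex with vertices in this order, K has dimension 2 with simplices:

  0-simplices (6): a, b, c, d, e, f
  1-simplices (12): ac, ad, ae, af, bc, bd, be, bf, cd, cf, de, ef
  2-simplices (8): acd, acf, ade, aef, bcd, bcf, bde, bef

Hence C_0 ≅ Z^6, C_1 ≅ Z^12, C_2 ≅ Z^8.

The boundary map ∂_1: C_1 → C_0 maps an edge to its endpoints' difference, ∂[p,q] = q − p.
This gives a 6×12 integer matrix of rank 5; reducing to Smith normal form yields diagonal entries (1,1,1,1,1).

∂_2: C_2 → C_1 maps a triangle to the signed sum of its edges. For instance
  ∂bde = de − be + bd,
  ∂bcd = cd − bd + bc.
As a 12×8 matrix over Z this has rank 7, with invariant factors (1,1,1,1,1,1,1).

Computing H_k = (kernel of ∂_k) / (image of ∂_{k+1}):

  H_0: rank C_0 − rank ∂_1 = 6 − 5 = 1, and the invariant factors of ∂_1 are all 1, so H_0 ≅ Z.
  H_1: rank ker ∂_1 − rank ∂_2 = (12 − 5) − 7 = 0, and the invariant factors of ∂_2 are all 1, so H_1 ≅ 0.
  H_2: rank ker ∂_2 − rank ∂_3 = (8 − 7) − 0 = 1, and there is no ∂_3, so H_2 ≅ Z.

Hence the Betti numbers are b_0 = 1, b_1 = 0, b_2 = 1.

b_0 = 1, b_1 = 0, b_2 = 1.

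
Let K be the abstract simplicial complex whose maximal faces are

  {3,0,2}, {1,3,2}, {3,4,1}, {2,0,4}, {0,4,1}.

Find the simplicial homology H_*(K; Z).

H_0 ≅ Z,  H_1 ≅ Z,  H_2 = 0.

We work with the vertex ordering 0 < 1 < 2 < 3 < 4. The simplices of K, each written with vertices in increasing order, are:

  0-simplices (5): [0], [1], [2], [3], [4]
  1-simplices (10): [0,1], [0,2], [0,3], [0,4], [1,2], [1,3], [1,4], [2,3], [2,4], [3,4]
  2-simplices (5): [0,1,4], [0,2,3], [0,2,4], [1,2,3], [1,3,4]

giving chain groups C_0 ≅ Z^5, C_1 ≅ Z^10, C_2 ≅ Z^5.

The boundary map ∂_1: C_1 → C_0 maps an edge to its endpoints' difference, ∂[p,q] = q − p.
The 5×10 boundary matrix has rank 4 and Smith normal form diag(1,1,1,1).

The boundary map ∂_2: C_2 → C_1 maps a triangle to the signed sum of its edges. For instance
  ∂[0,1,4] = [1,4] − [0,4] + [0,1],
  ∂[0,2,4] = [2,4] − [0,4] + [0,2].
The resulting 10×5 matrix has rank 5, and its Smith normal form has invariant factors (1,1,1,1,1).

From H_k ≅ ker(∂_k) / im(∂_{k+1}) we obtain:

  H_0: rank C_0 − rank ∂_1 = 5 − 4 = 1, and the invariant factors of ∂_1 are all 1, so H_0 ≅ Z.
  H_1: rank ker ∂_1 − rank ∂_2 = (10 − 4) − 5 = 1, and the invariant factors of ∂_2 are all 1, so H_1 ≅ Z.
  H_2: rank ker ∂_2 − rank ∂_3 = (5 − 5) − 0 = 0, and there is no ∂_3, so H_2 ≅ 0.

As a check, the Euler characteristic is 5 − 10 + 5 = 0, which agrees with 1 − 1 + 0 = 0.
(K is a triangulation of the Möbius band.)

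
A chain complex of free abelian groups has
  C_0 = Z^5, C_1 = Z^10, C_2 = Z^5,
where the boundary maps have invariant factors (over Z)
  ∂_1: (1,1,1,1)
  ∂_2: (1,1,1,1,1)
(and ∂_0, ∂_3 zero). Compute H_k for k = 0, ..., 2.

H_0: b_0 = 5 − 0 − 4 = 1; torsion from ∂_1 factors > 1: none. So H_0 ≅ Z.
H_1: b_1 = 10 − 4 − 5 = 1; torsion from ∂_2 factors > 1: none. So H_1 ≅ Z.
H_2: b_2 = 5 − 5 − 0 = 0; torsion from ∂_3 factors > 1: none. So H_2 ≅ 0.

H_0 ≅ Z,  H_1 ≅ Z,  H_2 = 0.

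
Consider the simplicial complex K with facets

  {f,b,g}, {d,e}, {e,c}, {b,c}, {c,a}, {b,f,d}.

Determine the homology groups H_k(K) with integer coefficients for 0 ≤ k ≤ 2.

Fix the vertex order a < b < c < d < e < f < g and write every simplex with vertices in increasing order. Then dim K = 2 and the simplices of K are:

  0-simplices (7): a, b, c, d, e, f, g
  1-simplices (9): ac, bc, bd, bf, bg, ce, de, df, fg
  2-simplices (2): bdf, bfg

so the chain groups are C_0 ≅ Z^7, C_1 ≅ Z^9, C_2 ≅ Z^2.

∂_1: C_1 → C_0 sends each edge [p,q] (with p < q) to q − p. For instance
  ∂ac = c − a.
This gives a 7×9 integer matrix of rank 6; reducing to Smith normal form yields diagonal entries (1,1,1,1,1,1).

The boundary map ∂_2: C_2 → C_1 acts by ∂[p,q,r] = [q,r] − [p,r] + [p,q]. For instance
  ∂bdf = df − bf + bd,
  ∂bfg = fg − bg + bf.
As a 9×2 matrix over Z this has rank 2, with invariant factors (1,1).

Computing H_k = (kernel of ∂_k) / (image of ∂_{k+1}):

  H_0: rank C_0 − rank ∂_1 = 7 − 6 = 1, and the invariant factors of ∂_1 are all 1, so H_0 = Z.
  H_1: rank ker ∂_1 − rank ∂_2 = (9 − 6) − 2 = 1, and the invariant factors of ∂_2 are all 1, so H_1 = Z.
  H_2: rank ker ∂_2 − rank ∂_3 = (2 − 2) − 0 = 0, and there is no ∂_3, so H_2 = 0.

As a check, the Euler characteristic is 7 − 9 + 2 = 0, which agrees with 1 − 1 + 0 = 0.

H_0 = Z,  H_1 = Z,  H_2 = 0.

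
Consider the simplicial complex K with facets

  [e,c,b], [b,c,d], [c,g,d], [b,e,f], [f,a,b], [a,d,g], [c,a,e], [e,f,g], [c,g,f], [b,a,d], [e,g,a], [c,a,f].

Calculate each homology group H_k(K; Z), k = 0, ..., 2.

H_0 ≅ Z,  H_1 ≅ Z/2,  H_2 = 0.

Take the total order a < b < c < d < e < f < g on the vertex set. Then K (dimension 2) consists of the simplices:

  0-simplices (7): a, b, c, d, e, f, g
  1-simplices (18): ab, ac, ad, ae, af, ag, bc, bd, be, bf, cd, ce, cf, cg, dg, ef, eg, fg
  2-simplices (12): abd, abf, ace, acf, adg, aeg, bcd, bce, bef, cdg, cfg, efg

so the chain groups are C_0 ≅ Z^7, C_1 ≅ Z^18, C_2 ≅ Z^12.

The boundary map ∂_1: C_1 → C_0 sends each edge [p,q] (with p < q) to q − p. For instance
  ∂ad = d − a.
This gives a 7×18 integer matrix of rank 6; reducing to Smith normal form yields diagonal entries (1,1,1,1,1,1).

The boundary map ∂_2: C_2 → C_1 sends each 2-simplex [p,q,r] to [q,r] − [p,r] + [p,q]. For instance
  ∂efg = fg − eg + ef,
  ∂cdg = dg − cg + cd.
This gives a 18×12 integer matrix of rank 12; reducing to Smith normal form yields diagonal entries (1,1,1,1,1,1,1,1,1,1,1,2).

Now H_k = ker ∂_k / im ∂_{k+1}, so:

  H_0: rank C_0 − rank ∂_1 = 7 − 6 = 1, and the invariant factors of ∂_1 are all 1, so H_0 = Z.
  H_1: rank ker ∂_1 − rank ∂_2 = (18 − 6) − 12 = 0, and ∂_2 has invariant factor 2 > 1, so H_1 = Z/2.
  H_2: rank ker ∂_2 − rank ∂_3 = (12 − 12) − 0 = 0, and there is no ∂_3, so H_2 = 0.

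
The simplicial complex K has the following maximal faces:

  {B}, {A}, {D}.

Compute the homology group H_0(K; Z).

H_0 = Z^3.

Fix the vertex order A < B < D and write every simplex with vertices in increasing order. Then dim K = 0 and the simplices of K are:

  0-simplices (3): A, B, D

so the chain groups are C_0 ≅ Z^3.

Computing H_k = (kernel of ∂_k) / (image of ∂_{k+1}):

  H_0: rank C_0 − rank ∂_1 = 3 − 0 = 3, and there is no ∂_1, so H_0 ≅ Z^3.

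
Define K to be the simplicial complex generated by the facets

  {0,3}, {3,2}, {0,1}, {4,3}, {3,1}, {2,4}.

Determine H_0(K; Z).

We work with the vertex ordering 0 < 1 < 2 < 3 < 4. The simplices of K, each written with vertices in increasing order, are:

  0-simplices (5): [0], [1], [2], [3], [4]
  1-simplices (6): [0,1], [0,3], [1,3], [2,3], [2,4], [3,4]

so the chain groups are C_0 ≅ Z^5, C_1 ≅ Z^6.

The boundary map ∂_1: C_1 → C_0 is given by ∂[p,q] = [q] − [p]. For instance
  ∂[3,4] = [4] − [3].
As a 5×6 matrix over Z this has rank 4, with invariant factors (1,1,1,1).

Computing H_k = (kernel of ∂_k) / (image of ∂_{k+1}):

  H_0: rank C_0 − rank ∂_1 = 5 − 4 = 1, and the invariant factors of ∂_1 are all 1, so H_0 ≅ Z.

H_0 ≅ Z.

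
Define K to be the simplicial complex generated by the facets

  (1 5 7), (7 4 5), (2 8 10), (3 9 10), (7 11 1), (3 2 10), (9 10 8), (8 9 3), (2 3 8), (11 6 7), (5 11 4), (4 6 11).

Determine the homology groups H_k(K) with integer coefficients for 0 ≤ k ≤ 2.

Fix the vertex order 1 < 2 < 3 < 4 < 5 < 6 < 7 < 8 < 9 < 10 < 11 and write every simplex with vertices in increasing order. Then dim K = 2 and the simplices of K are:

  0-simplices (11): [1], [2], [3], [4], [5], [6], [7], [8], [9], [10], [11]
  1-simplices (21): [1,5], [1,7], [1,11], [2,3], [2,8], [2,10], [3,8], [3,9], [3,10], [4,5], [4,6], [4,7], [4,11], [5,7], [5,11], [6,7], [6,11], [7,11], [8,9], [8,10], [9,10]
  2-simplices (12): [1,5,7], [1,7,11], [2,3,8], [2,3,10], [2,8,10], [3,8,9], [3,9,10], [4,5,7], [4,5,11], [4,6,11], [6,7,11], [8,9,10]

so the chain groups are C_0 ≅ Z^11, C_1 ≅ Z^21, C_2 ≅ Z^12.

Boundary ∂_1: C_1 → C_0 is given by ∂[p,q] = [q] − [p].
The resulting 11×21 matrix has rank 9, and its Smith normal form has invariant factors (1,1,1,1,1,1,1,1,1).

∂_2: C_2 → C_1 sends each 2-simplex [p,q,r] to [q,r] − [p,r] + [p,q]. For instance
  ∂[1,7,11] = [7,11] − [1,11] + [1,7],
  ∂[8,9,10] = [9,10] − [8,10] + [8,9].
This gives a 21×12 integer matrix of rank 11; reducing to Smith normal form yields diagonal entries (1,1,1,1,1,1,1,1,1,1,1).

From H_k ≅ ker(∂_k) / im(∂_{k+1}) we obtain:

  H_0: rank C_0 − rank ∂_1 = 11 − 9 = 2, and the invariant factors of ∂_1 are all 1, so H_0 ≅ Z^2.
  H_1: rank ker ∂_1 − rank ∂_2 = (21 − 9) − 11 = 1, and the invariant factors of ∂_2 are all 1, so H_1 ≅ Z.
  H_2: rank ker ∂_2 − rank ∂_3 = (12 − 11) − 0 = 1, and there is no ∂_3, so H_2 ≅ Z.

(K is a triangulation of the disjoint union of the cylinder S^1 x I and the 2-sphere S^2.)

H_0 = Z^2,  H_1 = Z,  H_2 = Z.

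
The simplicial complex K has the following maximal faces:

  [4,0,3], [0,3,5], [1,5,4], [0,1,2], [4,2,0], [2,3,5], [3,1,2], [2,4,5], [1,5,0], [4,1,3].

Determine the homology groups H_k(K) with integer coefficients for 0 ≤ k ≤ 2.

H_0 ≅ Z,  H_1 ≅ Z/2,  H_2 = 0.

K has 6 vertices, 15 edges, 10 triangles.
rank ∂_0 = 0, rank ∂_1 = 5 ⇒ b_0 = 6 − 0 − 5 = 1; all invariant factors of ∂_1 are 1 so no torsion. So H_0 = Z.
rank ∂_1 = 5, rank ∂_2 = 10 ⇒ b_1 = 15 − 5 − 10 = 0; ∂_2 has invariant factor(s) [2] giving torsion. So H_1 = Z/2.
rank ∂_2 = 10, rank ∂_3 = 0 ⇒ b_2 = 10 − 10 − 0 = 0. So H_2 = 0.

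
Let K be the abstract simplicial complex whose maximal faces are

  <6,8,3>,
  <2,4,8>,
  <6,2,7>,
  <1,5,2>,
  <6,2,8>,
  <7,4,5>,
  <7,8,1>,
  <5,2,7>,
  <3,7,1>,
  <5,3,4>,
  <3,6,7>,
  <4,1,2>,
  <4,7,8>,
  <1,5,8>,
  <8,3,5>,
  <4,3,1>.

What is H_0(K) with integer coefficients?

Order the vertices as 1 < 2 < 3 < 4 < 5 < 6 < 7 < 8. Listing each simplex with vertices in this order, K has dimension 2 with simplices:

  0-simplices (8): [1], [2], [3], [4], [5], [6], [7], [8]
  1-simplices (24): (24 of them)
  2-simplices (16): [1,2,4], [1,2,5], [1,3,4], [1,3,7], [1,5,8], [1,7,8], [2,4,8], [2,5,7], [2,6,7], [2,6,8], [3,4,5], [3,5,8], [3,6,7], [3,6,8], [4,5,7], [4,7,8]

Hence C_0 ≅ Z^8, C_1 ≅ Z^24, C_2 ≅ Z^16.

Boundary ∂_1: C_1 → C_0 maps an edge to its endpoints' difference, ∂[p,q] = q − p. For instance
  ∂[2,7] = [7] − [2].
The 8×24 boundary matrix has rank 7 and Smith normal form diag(1,1,1,1,1,1,1).

Boundary ∂_2: C_2 → C_1 maps a triangle to the signed sum of its edges. For instance
  ∂[1,2,5] = [2,5] − [1,5] + [1,2],
  ∂[3,4,5] = [4,5] − [3,5] + [3,4].
The resulting 24×16 matrix has rank 15, and its Smith normal form has invariant factors (1,1,1,1,1,1,1,1,1,1,1,1,1,1,1).

Computing H_k = (kernel of ∂_k) / (image of ∂_{k+1}):

  H_0: rank C_0 − rank ∂_1 = 8 − 7 = 1, and the invariant factors of ∂_1 are all 1, so H_0 ≅ Z.

H_0 ≅ Z.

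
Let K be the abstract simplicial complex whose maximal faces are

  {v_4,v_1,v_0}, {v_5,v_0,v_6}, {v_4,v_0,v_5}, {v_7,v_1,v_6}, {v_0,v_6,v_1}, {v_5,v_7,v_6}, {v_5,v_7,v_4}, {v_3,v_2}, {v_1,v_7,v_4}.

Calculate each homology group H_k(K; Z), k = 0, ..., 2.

H_0 ≅ Z^2,  H_1 = 0,  H_2 ≅ Z.

Fix the vertex order v_0 < v_1 < v_2 < v_3 < v_4 < v_5 < v_6 < v_7 and write every simplex with vertices in increasing order. Then dim K = 2 and the simplices of K are:

  0-simplices (8): [v_0], [v_1], [v_2], [v_3], [v_4], [v_5], [v_6], [v_7]
  1-simplices (13): [v_0,v_1], [v_0,v_4], [v_0,v_5], [v_0,v_6], [v_1,v_4], [v_1,v_6], [v_1,v_7], [v_2,v_3], [v_4,v_5], [v_4,v_7], [v_5,v_6], [v_5,v_7], [v_6,v_7]
  2-simplices (8): [v_0,v_1,v_4], [v_0,v_1,v_6], [v_0,v_4,v_5], [v_0,v_5,v_6], [v_1,v_4,v_7], [v_1,v_6,v_7], [v_4,v_5,v_7], [v_5,v_6,v_7]

giving chain groups C_0 ≅ Z^8, C_1 ≅ Z^13, C_2 ≅ Z^8.

The boundary map ∂_1: C_1 → C_0 is given by ∂[p,q] = [q] − [p]. For instance
  ∂[v_4,v_7] = [v_7] − [v_4].
As a 8×13 matrix over Z this has rank 6, with invariant factors (1,1,1,1,1,1).

The boundary map ∂_2: C_2 → C_1 maps a triangle to the signed sum of its edges. For instance
  ∂[v_1,v_4,v_7] = [v_4,v_7] − [v_1,v_7] + [v_1,v_4],
  ∂[v_0,v_1,v_6] = [v_1,v_6] − [v_0,v_6] + [v_0,v_1].
As a 13×8 matrix over Z this has rank 7, with invariant factors (1,1,1,1,1,1,1).

Now H_k = ker ∂_k / im ∂_{k+1}, so:

  H_0: rank C_0 − rank ∂_1 = 8 − 6 = 2, and the invariant factors of ∂_1 are all 1, so H_0 = Z^2.
  H_1: rank ker ∂_1 − rank ∂_2 = (13 − 6) − 7 = 0, and the invariant factors of ∂_2 are all 1, so H_1 = 0.
  H_2: rank ker ∂_2 − rank ∂_3 = (8 − 7) − 0 = 1, and there is no ∂_3, so H_2 = Z.

As a check, the Euler characteristic is 8 − 13 + 8 = 3, which agrees with 2 − 0 + 1 = 3.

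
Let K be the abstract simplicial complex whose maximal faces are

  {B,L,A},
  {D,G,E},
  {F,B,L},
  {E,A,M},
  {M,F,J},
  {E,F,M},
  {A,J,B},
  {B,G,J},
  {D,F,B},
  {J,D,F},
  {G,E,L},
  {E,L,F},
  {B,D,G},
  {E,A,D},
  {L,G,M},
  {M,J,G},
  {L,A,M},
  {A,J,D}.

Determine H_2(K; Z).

Order the vertices as A < B < D < E < F < G < J < L < M. Listing each simplex with vertices in this order, K has dimension 2 with simplices:

  0-simplices (9): A, B, D, E, F, G, J, L, M
  1-simplices (27): AB, AD, AE, AJ, AL, AM, BD, BF, BG, BJ, BL, DE, DF, DG, DJ, EF, EG, EL, EM, FJ, FL, FM, GJ, GL, GM, JM, LM
  2-simplices (18): ABJ, ABL, ADE, ADJ, AEM, ALM, BDF, BDG, BFL, BGJ, DEG, DFJ, EFL, EFM, EGL, FJM, GJM, GLM

so the chain groups are C_0 ≅ Z^9, C_1 ≅ Z^27, C_2 ≅ Z^18.

The boundary map ∂_1: C_1 → C_0 sends each edge [p,q] (with p < q) to q − p. For instance
  ∂AL = L − A.
The resulting 9×27 matrix has rank 8, and its Smith normal form has invariant factors (1,1,1,1,1,1,1,1).

∂_2: C_2 → C_1 maps a triangle to the signed sum of its edges. For instance
  ∂EFL = FL − EL + EF,
  ∂ABJ = BJ − AJ + AB.
As a 27×18 matrix over Z this has rank 18, with invariant factors (1,1,1,1,1,1,1,1,1,1,1,1,1,1,1,1,1,2).

Computing H_k = (kernel of ∂_k) / (image of ∂_{k+1}):

  H_2: rank ker ∂_2 − rank ∂_3 = (18 − 18) − 0 = 0, and there is no ∂_3, so H_2 ≅ 0.

(K is a triangulation of the Klein bottle.)

H_2 ≅ 0.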